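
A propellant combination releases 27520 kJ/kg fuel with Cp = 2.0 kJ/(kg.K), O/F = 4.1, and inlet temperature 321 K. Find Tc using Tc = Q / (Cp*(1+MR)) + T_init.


Tc = 27520 / (2.0 * (1 + 4.1)) + 321 = 3019 K

3019 K


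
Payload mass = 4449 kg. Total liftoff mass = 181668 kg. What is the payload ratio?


PR = 4449 / 181668 = 0.0245

0.0245


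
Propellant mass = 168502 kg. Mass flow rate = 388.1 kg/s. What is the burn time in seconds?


tb = 168502 / 388.1 = 434.2 s

434.2 s


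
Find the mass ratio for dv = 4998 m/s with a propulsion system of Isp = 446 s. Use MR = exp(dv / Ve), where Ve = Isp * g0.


Ve = 446 * 9.81 = 4375.26 m/s
MR = exp(4998 / 4375.26) = 3.134

3.134


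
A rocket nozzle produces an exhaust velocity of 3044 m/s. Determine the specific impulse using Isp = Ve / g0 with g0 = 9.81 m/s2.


Isp = Ve / g0 = 3044 / 9.81 = 310.3 s

310.3 s


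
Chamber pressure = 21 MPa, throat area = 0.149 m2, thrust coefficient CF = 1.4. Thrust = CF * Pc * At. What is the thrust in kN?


F = 1.4 * 21e6 * 0.149 = 4.3806e+06 N = 4380.6 kN

4380.6 kN


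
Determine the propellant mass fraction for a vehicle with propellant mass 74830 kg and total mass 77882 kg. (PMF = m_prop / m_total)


PMF = 74830 / 77882 = 0.961

0.961


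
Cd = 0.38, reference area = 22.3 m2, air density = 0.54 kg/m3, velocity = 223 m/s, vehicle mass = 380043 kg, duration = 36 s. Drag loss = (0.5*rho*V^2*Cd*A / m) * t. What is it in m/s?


D = 0.5 * 0.54 * 223^2 * 0.38 * 22.3 = 113778.96 N
a = 113778.96 / 380043 = 0.2994 m/s2
dV = 0.2994 * 36 = 10.8 m/s

10.8 m/s


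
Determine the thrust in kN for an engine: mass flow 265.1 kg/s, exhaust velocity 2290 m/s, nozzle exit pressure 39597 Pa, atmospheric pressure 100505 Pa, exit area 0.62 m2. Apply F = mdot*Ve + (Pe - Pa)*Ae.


F = 265.1 * 2290 + (39597 - 100505) * 0.62 = 569316.0 N = 569.3 kN

569.3 kN


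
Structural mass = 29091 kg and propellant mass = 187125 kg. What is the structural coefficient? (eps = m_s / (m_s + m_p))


eps = 29091 / (29091 + 187125) = 0.1345

0.1345


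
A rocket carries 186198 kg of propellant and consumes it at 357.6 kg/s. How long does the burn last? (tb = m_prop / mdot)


tb = 186198 / 357.6 = 520.7 s

520.7 s


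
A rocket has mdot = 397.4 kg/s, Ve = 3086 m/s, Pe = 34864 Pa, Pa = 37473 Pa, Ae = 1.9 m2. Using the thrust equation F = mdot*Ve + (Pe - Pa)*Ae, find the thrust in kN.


F = 397.4 * 3086 + (34864 - 37473) * 1.9 = 1.2214e+06 N = 1221.4 kN

1221.4 kN


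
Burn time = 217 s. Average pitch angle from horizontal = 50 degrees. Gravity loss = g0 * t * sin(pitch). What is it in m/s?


GL = 9.81 * 217 * sin(50 deg) = 1631 m/s

1631 m/s


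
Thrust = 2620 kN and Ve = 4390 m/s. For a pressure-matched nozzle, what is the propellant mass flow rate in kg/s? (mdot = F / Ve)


mdot = F / Ve = 2620000 / 4390 = 596.8 kg/s

596.8 kg/s


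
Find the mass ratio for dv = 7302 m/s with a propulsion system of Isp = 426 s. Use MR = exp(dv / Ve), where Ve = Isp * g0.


Ve = 426 * 9.81 = 4179.06 m/s
MR = exp(7302 / 4179.06) = 5.739

5.739


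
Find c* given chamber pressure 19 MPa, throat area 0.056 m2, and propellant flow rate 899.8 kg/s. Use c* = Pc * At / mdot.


c* = 19e6 * 0.056 / 899.8 = 1182 m/s

1182 m/s


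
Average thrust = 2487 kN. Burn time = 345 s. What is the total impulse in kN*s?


It = 2487 * 345 = 858015 kN*s

858015 kN*s


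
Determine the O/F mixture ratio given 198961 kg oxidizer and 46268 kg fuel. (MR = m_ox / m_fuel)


MR = 198961 / 46268 = 4.3

4.3


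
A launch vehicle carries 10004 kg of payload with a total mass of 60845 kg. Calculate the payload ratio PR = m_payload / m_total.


PR = 10004 / 60845 = 0.1644

0.1644


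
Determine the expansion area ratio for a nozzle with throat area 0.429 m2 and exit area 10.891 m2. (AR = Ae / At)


AR = 10.891 / 0.429 = 25.4

25.4


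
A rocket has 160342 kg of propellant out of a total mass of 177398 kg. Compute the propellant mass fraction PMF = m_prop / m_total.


PMF = 160342 / 177398 = 0.904

0.904


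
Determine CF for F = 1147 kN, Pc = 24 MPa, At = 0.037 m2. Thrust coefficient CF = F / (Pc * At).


CF = 1147000 / (24e6 * 0.037) = 1.29

1.29


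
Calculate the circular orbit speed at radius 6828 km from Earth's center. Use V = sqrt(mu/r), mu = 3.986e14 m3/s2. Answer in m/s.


V = sqrt(3.986e14 / 6828000) = 7641 m/s

7641 m/s


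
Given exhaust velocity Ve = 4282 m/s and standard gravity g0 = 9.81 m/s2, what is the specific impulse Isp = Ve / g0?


Isp = Ve / g0 = 4282 / 9.81 = 436.5 s

436.5 s


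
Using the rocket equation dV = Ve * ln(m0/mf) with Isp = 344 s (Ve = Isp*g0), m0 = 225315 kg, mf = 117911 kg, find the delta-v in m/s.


Ve = 344 * 9.81 = 3374.64 m/s
dV = 3374.64 * ln(225315/117911) = 2185 m/s

2185 m/s


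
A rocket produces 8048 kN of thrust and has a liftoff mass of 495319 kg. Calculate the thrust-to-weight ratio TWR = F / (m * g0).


TWR = 8048000 / (495319 * 9.81) = 1.66

1.66


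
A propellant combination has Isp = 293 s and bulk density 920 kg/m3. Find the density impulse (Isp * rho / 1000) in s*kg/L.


rho*Isp = 293 * 920 / 1000 = 270 s*kg/L

270 s*kg/L


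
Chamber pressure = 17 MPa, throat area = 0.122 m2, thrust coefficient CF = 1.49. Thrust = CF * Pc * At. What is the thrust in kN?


F = 1.49 * 17e6 * 0.122 = 3.0903e+06 N = 3090.3 kN

3090.3 kN


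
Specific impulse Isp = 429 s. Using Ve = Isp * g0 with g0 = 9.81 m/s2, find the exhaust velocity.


Ve = Isp * g0 = 429 * 9.81 = 4208.5 m/s

4208.5 m/s


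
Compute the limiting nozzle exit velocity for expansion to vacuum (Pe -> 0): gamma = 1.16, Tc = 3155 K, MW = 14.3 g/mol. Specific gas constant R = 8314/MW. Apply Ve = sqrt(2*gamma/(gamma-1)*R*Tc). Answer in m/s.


R = 8314 / 14.3 = 581.4 J/(kg.K)
Ve = sqrt(2 * 1.16 / (1.16 - 1) * 581.4 * 3155) = 5157 m/s

5157 m/s


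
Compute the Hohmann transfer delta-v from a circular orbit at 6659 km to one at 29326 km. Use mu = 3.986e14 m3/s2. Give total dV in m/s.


V1 = sqrt(mu/r1) = 7736.85 m/s
dV1 = V1*(sqrt(2*r2/(r1+r2)) - 1) = 2140.6 m/s
V2 = sqrt(mu/r2) = 3686.74 m/s
dV2 = V2*(1 - sqrt(2*r1/(r1+r2))) = 1443.88 m/s
Total dV = 3584 m/s

3584 m/s


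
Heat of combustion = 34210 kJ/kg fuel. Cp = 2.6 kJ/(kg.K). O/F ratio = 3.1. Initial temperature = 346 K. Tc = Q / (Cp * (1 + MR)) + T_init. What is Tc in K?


Tc = 34210 / (2.6 * (1 + 3.1)) + 346 = 3555 K

3555 K


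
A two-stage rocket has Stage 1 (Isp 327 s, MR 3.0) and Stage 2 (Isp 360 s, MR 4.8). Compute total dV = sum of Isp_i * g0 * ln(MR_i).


dV1 = 327 * 9.81 * ln(3.0) = 3524.2 m/s
dV2 = 360 * 9.81 * ln(4.8) = 5539.7 m/s
Total dV = 3524.2 + 5539.7 = 9063.9 m/s ~ 9064 m/s

9064 m/s


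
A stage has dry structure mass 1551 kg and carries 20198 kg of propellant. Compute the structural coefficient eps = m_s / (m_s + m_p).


eps = 1551 / (1551 + 20198) = 0.0713

0.0713


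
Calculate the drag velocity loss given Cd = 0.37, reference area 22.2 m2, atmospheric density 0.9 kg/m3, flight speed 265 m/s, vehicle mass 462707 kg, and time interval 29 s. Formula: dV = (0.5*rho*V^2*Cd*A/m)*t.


D = 0.5 * 0.9 * 265^2 * 0.37 * 22.2 = 259572.67 N
a = 259572.67 / 462707 = 0.561 m/s2
dV = 0.561 * 29 = 16.3 m/s

16.3 m/s


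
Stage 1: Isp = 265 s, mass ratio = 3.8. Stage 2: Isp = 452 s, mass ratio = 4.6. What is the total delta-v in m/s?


dV1 = 265 * 9.81 * ln(3.8) = 3470.5 m/s
dV2 = 452 * 9.81 * ln(4.6) = 6766.7 m/s
Total dV = 3470.5 + 6766.7 = 10237.2 m/s ~ 10237 m/s

10237 m/s


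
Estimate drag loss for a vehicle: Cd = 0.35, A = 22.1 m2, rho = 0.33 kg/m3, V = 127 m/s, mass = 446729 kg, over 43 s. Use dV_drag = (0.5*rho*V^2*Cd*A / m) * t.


D = 0.5 * 0.33 * 127^2 * 0.35 * 22.1 = 20585.04 N
a = 20585.04 / 446729 = 0.0461 m/s2
dV = 0.0461 * 43 = 2.0 m/s

2.0 m/s


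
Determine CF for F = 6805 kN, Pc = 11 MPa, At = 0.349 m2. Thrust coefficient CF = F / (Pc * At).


CF = 6805000 / (11e6 * 0.349) = 1.77

1.77


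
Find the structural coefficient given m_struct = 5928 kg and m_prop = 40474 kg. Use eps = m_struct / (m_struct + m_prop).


eps = 5928 / (5928 + 40474) = 0.1278

0.1278


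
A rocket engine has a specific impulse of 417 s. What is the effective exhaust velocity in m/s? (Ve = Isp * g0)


Ve = Isp * g0 = 417 * 9.81 = 4090.8 m/s

4090.8 m/s


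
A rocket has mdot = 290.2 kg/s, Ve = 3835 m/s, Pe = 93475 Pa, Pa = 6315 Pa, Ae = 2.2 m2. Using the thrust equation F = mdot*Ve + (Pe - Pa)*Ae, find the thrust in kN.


F = 290.2 * 3835 + (93475 - 6315) * 2.2 = 1.3047e+06 N = 1304.7 kN

1304.7 kN


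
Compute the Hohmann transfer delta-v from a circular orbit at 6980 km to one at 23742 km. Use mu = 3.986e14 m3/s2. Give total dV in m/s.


V1 = sqrt(mu/r1) = 7556.85 m/s
dV1 = V1*(sqrt(2*r2/(r1+r2)) - 1) = 1838.0 m/s
V2 = sqrt(mu/r2) = 4097.42 m/s
dV2 = V2*(1 - sqrt(2*r1/(r1+r2))) = 1335.39 m/s
Total dV = 3173 m/s

3173 m/s


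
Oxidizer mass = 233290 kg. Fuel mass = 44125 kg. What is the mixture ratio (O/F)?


MR = 233290 / 44125 = 5.29

5.29


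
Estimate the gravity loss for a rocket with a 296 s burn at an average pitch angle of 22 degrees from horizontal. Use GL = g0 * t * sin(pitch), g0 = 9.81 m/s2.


GL = 9.81 * 296 * sin(22 deg) = 1088 m/s

1088 m/s


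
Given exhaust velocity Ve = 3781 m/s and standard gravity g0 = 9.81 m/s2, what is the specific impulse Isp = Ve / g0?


Isp = Ve / g0 = 3781 / 9.81 = 385.4 s

385.4 s


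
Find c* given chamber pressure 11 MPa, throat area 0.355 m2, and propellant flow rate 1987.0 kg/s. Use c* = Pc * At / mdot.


c* = 11e6 * 0.355 / 1987.0 = 1965 m/s

1965 m/s


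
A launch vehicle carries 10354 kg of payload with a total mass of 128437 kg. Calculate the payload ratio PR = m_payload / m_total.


PR = 10354 / 128437 = 0.0806

0.0806


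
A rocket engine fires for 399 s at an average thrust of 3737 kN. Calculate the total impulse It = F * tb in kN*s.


It = 3737 * 399 = 1491063 kN*s

1491063 kN*s


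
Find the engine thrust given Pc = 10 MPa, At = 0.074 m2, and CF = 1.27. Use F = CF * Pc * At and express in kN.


F = 1.27 * 10e6 * 0.074 = 939800.0 N = 939.8 kN

939.8 kN


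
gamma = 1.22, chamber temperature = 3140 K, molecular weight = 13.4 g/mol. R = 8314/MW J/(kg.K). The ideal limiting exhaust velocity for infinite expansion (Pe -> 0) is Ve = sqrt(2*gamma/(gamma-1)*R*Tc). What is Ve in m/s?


R = 8314 / 13.4 = 620.45 J/(kg.K)
Ve = sqrt(2 * 1.22 / (1.22 - 1) * 620.45 * 3140) = 4648 m/s

4648 m/s


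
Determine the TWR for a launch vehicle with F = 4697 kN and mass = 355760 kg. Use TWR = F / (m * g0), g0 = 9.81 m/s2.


TWR = 4697000 / (355760 * 9.81) = 1.35

1.35


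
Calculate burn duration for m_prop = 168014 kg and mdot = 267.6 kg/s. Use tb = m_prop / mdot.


tb = 168014 / 267.6 = 627.9 s

627.9 s


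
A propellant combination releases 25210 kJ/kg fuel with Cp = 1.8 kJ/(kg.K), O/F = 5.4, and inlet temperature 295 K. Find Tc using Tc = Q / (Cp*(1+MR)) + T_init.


Tc = 25210 / (1.8 * (1 + 5.4)) + 295 = 2483 K

2483 K


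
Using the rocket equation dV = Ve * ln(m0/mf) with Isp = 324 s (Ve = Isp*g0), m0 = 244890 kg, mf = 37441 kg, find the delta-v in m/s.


Ve = 324 * 9.81 = 3178.44 m/s
dV = 3178.44 * ln(244890/37441) = 5969 m/s

5969 m/s


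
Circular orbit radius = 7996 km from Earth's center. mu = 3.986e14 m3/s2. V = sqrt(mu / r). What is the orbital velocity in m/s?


V = sqrt(3.986e14 / 7996000) = 7060 m/s

7060 m/s


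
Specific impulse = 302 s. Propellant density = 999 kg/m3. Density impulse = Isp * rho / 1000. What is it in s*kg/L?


rho*Isp = 302 * 999 / 1000 = 302 s*kg/L

302 s*kg/L


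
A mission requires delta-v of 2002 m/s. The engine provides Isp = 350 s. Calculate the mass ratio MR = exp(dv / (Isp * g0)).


Ve = 350 * 9.81 = 3433.5 m/s
MR = exp(2002 / 3433.5) = 1.792

1.792


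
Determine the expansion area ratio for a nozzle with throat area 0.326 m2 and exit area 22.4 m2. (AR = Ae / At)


AR = 22.4 / 0.326 = 68.7

68.7


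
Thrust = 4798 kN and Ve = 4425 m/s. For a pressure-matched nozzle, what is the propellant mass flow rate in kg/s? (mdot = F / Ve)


mdot = F / Ve = 4798000 / 4425 = 1084.3 kg/s

1084.3 kg/s


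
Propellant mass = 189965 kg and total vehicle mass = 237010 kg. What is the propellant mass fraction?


PMF = 189965 / 237010 = 0.802

0.802


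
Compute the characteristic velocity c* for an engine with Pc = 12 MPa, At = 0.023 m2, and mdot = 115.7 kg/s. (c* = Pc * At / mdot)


c* = 12e6 * 0.023 / 115.7 = 2385 m/s

2385 m/s


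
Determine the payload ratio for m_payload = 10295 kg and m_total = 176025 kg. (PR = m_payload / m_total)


PR = 10295 / 176025 = 0.0585

0.0585


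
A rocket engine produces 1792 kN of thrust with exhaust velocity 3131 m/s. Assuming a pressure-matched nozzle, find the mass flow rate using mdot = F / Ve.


mdot = F / Ve = 1792000 / 3131 = 572.3 kg/s

572.3 kg/s


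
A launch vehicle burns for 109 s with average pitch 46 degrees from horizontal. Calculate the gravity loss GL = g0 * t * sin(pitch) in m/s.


GL = 9.81 * 109 * sin(46 deg) = 769 m/s

769 m/s


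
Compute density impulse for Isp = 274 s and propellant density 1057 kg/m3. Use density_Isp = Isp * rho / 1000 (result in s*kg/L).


rho*Isp = 274 * 1057 / 1000 = 290 s*kg/L

290 s*kg/L


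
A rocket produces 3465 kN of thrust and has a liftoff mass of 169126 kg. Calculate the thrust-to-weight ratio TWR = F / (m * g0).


TWR = 3465000 / (169126 * 9.81) = 2.09

2.09


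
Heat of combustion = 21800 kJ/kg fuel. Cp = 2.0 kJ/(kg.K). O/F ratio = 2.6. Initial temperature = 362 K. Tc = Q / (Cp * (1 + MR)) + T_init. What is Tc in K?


Tc = 21800 / (2.0 * (1 + 2.6)) + 362 = 3390 K

3390 K


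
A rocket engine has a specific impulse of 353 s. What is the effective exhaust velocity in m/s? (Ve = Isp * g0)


Ve = Isp * g0 = 353 * 9.81 = 3462.9 m/s

3462.9 m/s


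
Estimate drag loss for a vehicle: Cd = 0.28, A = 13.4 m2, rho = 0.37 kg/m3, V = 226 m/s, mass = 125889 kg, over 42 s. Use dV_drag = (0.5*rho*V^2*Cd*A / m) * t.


D = 0.5 * 0.37 * 226^2 * 0.28 * 13.4 = 35452.87 N
a = 35452.87 / 125889 = 0.2816 m/s2
dV = 0.2816 * 42 = 11.8 m/s

11.8 m/s


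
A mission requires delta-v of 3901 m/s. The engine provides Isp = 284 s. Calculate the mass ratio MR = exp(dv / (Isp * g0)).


Ve = 284 * 9.81 = 2786.04 m/s
MR = exp(3901 / 2786.04) = 4.056

4.056


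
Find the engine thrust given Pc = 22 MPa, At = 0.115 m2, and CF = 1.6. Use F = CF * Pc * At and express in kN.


F = 1.6 * 22e6 * 0.115 = 4.0480e+06 N = 4048.0 kN

4048.0 kN


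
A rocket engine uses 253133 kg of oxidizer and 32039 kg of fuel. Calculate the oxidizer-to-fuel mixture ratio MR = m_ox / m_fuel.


MR = 253133 / 32039 = 7.9

7.9


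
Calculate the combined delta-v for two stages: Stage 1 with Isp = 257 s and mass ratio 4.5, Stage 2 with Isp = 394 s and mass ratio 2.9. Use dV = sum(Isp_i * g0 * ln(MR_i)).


dV1 = 257 * 9.81 * ln(4.5) = 3792.0 m/s
dV2 = 394 * 9.81 * ln(2.9) = 4115.3 m/s
Total dV = 3792.0 + 4115.3 = 7907.3 m/s ~ 7907 m/s

7907 m/s


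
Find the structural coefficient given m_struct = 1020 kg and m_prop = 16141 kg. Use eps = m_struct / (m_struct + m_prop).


eps = 1020 / (1020 + 16141) = 0.0594

0.0594


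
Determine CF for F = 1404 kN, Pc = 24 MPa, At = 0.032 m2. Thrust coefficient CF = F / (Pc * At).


CF = 1404000 / (24e6 * 0.032) = 1.83

1.83


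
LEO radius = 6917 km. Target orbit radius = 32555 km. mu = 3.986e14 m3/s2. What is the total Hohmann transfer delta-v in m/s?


V1 = sqrt(mu/r1) = 7591.19 m/s
dV1 = V1*(sqrt(2*r2/(r1+r2)) - 1) = 2158.46 m/s
V2 = sqrt(mu/r2) = 3499.13 m/s
dV2 = V2*(1 - sqrt(2*r1/(r1+r2))) = 1427.61 m/s
Total dV = 3586 m/s

3586 m/s


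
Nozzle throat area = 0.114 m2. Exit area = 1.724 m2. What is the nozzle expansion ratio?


AR = 1.724 / 0.114 = 15.1

15.1


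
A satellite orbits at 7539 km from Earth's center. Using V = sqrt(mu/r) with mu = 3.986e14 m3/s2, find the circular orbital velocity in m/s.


V = sqrt(3.986e14 / 7539000) = 7271 m/s

7271 m/s


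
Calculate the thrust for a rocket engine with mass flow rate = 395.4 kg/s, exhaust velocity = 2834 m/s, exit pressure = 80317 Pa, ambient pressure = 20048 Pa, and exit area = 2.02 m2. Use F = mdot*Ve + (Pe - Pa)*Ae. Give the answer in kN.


F = 395.4 * 2834 + (80317 - 20048) * 2.02 = 1.2423e+06 N = 1242.3 kN

1242.3 kN


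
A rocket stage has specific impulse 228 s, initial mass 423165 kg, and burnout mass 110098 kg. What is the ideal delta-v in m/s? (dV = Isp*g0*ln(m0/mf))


Ve = 228 * 9.81 = 2236.68 m/s
dV = 2236.68 * ln(423165/110098) = 3011 m/s

3011 m/s


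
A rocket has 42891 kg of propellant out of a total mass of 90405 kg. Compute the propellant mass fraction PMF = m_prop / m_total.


PMF = 42891 / 90405 = 0.474

0.474


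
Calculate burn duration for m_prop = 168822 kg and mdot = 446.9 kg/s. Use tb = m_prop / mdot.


tb = 168822 / 446.9 = 377.8 s

377.8 s


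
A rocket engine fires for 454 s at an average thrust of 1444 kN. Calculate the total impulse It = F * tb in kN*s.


It = 1444 * 454 = 655576 kN*s

655576 kN*s


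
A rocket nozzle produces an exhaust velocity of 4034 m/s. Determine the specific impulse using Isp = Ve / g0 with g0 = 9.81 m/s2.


Isp = Ve / g0 = 4034 / 9.81 = 411.2 s

411.2 s


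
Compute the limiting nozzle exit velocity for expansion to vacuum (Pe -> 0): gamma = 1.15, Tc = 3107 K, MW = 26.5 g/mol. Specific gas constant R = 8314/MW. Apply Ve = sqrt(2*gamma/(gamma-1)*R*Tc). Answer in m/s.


R = 8314 / 26.5 = 313.74 J/(kg.K)
Ve = sqrt(2 * 1.15 / (1.15 - 1) * 313.74 * 3107) = 3866 m/s

3866 m/s


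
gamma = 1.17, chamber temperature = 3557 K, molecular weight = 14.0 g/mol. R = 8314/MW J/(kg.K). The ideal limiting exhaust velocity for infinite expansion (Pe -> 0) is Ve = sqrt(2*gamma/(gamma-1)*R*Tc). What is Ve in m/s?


R = 8314 / 14.0 = 593.86 J/(kg.K)
Ve = sqrt(2 * 1.17 / (1.17 - 1) * 593.86 * 3557) = 5392 m/s

5392 m/s


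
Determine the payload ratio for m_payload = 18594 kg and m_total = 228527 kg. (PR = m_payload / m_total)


PR = 18594 / 228527 = 0.0814

0.0814


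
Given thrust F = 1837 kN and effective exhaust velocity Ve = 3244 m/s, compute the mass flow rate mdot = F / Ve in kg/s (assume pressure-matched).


mdot = F / Ve = 1837000 / 3244 = 566.3 kg/s

566.3 kg/s


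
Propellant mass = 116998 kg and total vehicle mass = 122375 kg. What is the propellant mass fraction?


PMF = 116998 / 122375 = 0.956

0.956


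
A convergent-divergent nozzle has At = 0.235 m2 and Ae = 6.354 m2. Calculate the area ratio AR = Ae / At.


AR = 6.354 / 0.235 = 27.0

27.0


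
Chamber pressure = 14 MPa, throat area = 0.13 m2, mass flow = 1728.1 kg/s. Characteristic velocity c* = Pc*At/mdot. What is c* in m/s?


c* = 14e6 * 0.13 / 1728.1 = 1053 m/s

1053 m/s


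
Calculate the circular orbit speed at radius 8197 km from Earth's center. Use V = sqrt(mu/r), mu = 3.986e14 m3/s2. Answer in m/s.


V = sqrt(3.986e14 / 8197000) = 6973 m/s

6973 m/s


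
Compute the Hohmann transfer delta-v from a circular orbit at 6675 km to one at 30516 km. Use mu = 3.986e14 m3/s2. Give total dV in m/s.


V1 = sqrt(mu/r1) = 7727.57 m/s
dV1 = V1*(sqrt(2*r2/(r1+r2)) - 1) = 2171.69 m/s
V2 = sqrt(mu/r2) = 3614.14 m/s
dV2 = V2*(1 - sqrt(2*r1/(r1+r2))) = 1448.8 m/s
Total dV = 3620 m/s

3620 m/s


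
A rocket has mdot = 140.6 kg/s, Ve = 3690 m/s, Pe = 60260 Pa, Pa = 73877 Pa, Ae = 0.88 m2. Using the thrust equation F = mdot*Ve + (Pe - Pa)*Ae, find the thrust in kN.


F = 140.6 * 3690 + (60260 - 73877) * 0.88 = 506831.0 N = 506.8 kN

506.8 kN


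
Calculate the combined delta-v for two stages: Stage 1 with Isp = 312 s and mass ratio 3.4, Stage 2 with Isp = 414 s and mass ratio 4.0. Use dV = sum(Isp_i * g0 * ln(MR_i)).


dV1 = 312 * 9.81 * ln(3.4) = 3745.6 m/s
dV2 = 414 * 9.81 * ln(4.0) = 5630.2 m/s
Total dV = 3745.6 + 5630.2 = 9375.8 m/s ~ 9376 m/s

9376 m/s


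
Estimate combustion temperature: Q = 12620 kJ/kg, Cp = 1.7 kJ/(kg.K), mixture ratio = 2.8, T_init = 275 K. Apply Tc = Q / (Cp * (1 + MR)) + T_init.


Tc = 12620 / (1.7 * (1 + 2.8)) + 275 = 2229 K

2229 K


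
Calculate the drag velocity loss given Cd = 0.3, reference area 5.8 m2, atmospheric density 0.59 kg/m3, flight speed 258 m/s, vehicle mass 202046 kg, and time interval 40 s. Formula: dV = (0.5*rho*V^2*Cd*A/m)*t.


D = 0.5 * 0.59 * 258^2 * 0.3 * 5.8 = 34167.3 N
a = 34167.3 / 202046 = 0.1691 m/s2
dV = 0.1691 * 40 = 6.8 m/s

6.8 m/s


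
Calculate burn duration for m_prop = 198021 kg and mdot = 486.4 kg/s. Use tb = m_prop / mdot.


tb = 198021 / 486.4 = 407.1 s

407.1 s


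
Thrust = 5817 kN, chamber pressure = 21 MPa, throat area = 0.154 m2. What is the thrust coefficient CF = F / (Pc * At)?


CF = 5817000 / (21e6 * 0.154) = 1.8

1.8


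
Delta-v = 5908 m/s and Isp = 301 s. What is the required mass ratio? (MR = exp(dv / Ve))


Ve = 301 * 9.81 = 2952.81 m/s
MR = exp(5908 / 2952.81) = 7.395

7.395


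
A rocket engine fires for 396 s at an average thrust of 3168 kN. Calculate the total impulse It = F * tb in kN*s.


It = 3168 * 396 = 1254528 kN*s

1254528 kN*s


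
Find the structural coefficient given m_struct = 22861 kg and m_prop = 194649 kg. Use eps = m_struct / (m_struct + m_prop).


eps = 22861 / (22861 + 194649) = 0.1051

0.1051


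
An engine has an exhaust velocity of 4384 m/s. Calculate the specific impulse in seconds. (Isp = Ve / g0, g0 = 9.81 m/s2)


Isp = Ve / g0 = 4384 / 9.81 = 446.9 s

446.9 s


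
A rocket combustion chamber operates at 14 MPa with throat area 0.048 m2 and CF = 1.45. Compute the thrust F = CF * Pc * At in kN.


F = 1.45 * 14e6 * 0.048 = 974400.0 N = 974.4 kN

974.4 kN


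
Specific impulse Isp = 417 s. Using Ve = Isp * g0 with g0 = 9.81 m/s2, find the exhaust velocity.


Ve = Isp * g0 = 417 * 9.81 = 4090.8 m/s

4090.8 m/s


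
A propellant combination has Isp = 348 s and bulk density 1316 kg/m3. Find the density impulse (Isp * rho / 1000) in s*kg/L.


rho*Isp = 348 * 1316 / 1000 = 458 s*kg/L

458 s*kg/L


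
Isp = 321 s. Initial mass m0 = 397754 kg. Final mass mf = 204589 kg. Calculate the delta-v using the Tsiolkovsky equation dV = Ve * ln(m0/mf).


Ve = 321 * 9.81 = 3149.01 m/s
dV = 3149.01 * ln(397754/204589) = 2094 m/s

2094 m/s


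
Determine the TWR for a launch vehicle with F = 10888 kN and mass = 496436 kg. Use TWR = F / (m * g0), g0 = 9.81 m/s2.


TWR = 10888000 / (496436 * 9.81) = 2.24

2.24


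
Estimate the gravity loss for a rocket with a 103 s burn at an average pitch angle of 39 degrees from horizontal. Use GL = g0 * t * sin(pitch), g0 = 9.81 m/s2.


GL = 9.81 * 103 * sin(39 deg) = 636 m/s

636 m/s


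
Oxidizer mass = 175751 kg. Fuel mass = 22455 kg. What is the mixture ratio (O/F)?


MR = 175751 / 22455 = 7.83

7.83


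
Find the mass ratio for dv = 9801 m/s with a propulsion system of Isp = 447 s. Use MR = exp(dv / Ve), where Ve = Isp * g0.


Ve = 447 * 9.81 = 4385.07 m/s
MR = exp(9801 / 4385.07) = 9.347

9.347


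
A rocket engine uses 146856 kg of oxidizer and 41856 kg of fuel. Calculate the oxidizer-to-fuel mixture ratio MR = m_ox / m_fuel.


MR = 146856 / 41856 = 3.51

3.51


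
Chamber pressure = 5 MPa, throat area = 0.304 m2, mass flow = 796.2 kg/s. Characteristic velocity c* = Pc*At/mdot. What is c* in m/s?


c* = 5e6 * 0.304 / 796.2 = 1909 m/s

1909 m/s


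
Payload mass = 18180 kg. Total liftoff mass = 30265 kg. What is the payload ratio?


PR = 18180 / 30265 = 0.6007

0.6007


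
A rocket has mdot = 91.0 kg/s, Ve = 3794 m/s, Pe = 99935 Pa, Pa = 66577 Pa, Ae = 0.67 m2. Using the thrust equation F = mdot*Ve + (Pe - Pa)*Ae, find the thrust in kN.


F = 91.0 * 3794 + (99935 - 66577) * 0.67 = 367604.0 N = 367.6 kN

367.6 kN


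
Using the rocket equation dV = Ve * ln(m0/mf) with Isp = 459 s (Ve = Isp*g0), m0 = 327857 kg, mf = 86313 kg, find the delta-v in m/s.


Ve = 459 * 9.81 = 4502.79 m/s
dV = 4502.79 * ln(327857/86313) = 6009 m/s

6009 m/s


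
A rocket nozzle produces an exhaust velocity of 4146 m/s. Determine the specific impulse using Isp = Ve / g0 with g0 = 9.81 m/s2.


Isp = Ve / g0 = 4146 / 9.81 = 422.6 s

422.6 s


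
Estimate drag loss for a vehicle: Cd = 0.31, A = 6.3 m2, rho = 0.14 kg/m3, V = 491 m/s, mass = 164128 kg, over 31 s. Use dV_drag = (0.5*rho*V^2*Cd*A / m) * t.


D = 0.5 * 0.14 * 491^2 * 0.31 * 6.3 = 32958.18 N
a = 32958.18 / 164128 = 0.2008 m/s2
dV = 0.2008 * 31 = 6.2 m/s

6.2 m/s


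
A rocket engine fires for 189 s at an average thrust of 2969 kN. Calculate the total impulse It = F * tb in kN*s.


It = 2969 * 189 = 561141 kN*s

561141 kN*s


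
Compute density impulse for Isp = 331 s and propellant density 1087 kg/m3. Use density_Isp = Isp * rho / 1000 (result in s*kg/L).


rho*Isp = 331 * 1087 / 1000 = 360 s*kg/L

360 s*kg/L


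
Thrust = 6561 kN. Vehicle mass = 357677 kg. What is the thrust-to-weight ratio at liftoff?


TWR = 6561000 / (357677 * 9.81) = 1.87

1.87


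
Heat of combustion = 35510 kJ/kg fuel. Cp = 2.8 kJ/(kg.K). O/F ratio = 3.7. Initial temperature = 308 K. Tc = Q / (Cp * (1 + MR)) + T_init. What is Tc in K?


Tc = 35510 / (2.8 * (1 + 3.7)) + 308 = 3006 K

3006 K


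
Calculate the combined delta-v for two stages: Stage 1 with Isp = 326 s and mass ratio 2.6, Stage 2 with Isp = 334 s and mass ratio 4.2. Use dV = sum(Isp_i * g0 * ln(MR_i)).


dV1 = 326 * 9.81 * ln(2.6) = 3055.8 m/s
dV2 = 334 * 9.81 * ln(4.2) = 4702.1 m/s
Total dV = 3055.8 + 4702.1 = 7757.9 m/s ~ 7758 m/s

7758 m/s


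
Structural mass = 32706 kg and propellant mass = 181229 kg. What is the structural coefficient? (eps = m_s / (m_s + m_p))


eps = 32706 / (32706 + 181229) = 0.1529

0.1529


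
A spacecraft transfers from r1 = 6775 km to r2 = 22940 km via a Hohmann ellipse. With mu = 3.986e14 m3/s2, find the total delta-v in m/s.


V1 = sqrt(mu/r1) = 7670.33 m/s
dV1 = V1*(sqrt(2*r2/(r1+r2)) - 1) = 1860.66 m/s
V2 = sqrt(mu/r2) = 4168.42 m/s
dV2 = V2*(1 - sqrt(2*r1/(r1+r2))) = 1353.58 m/s
Total dV = 3214 m/s

3214 m/s


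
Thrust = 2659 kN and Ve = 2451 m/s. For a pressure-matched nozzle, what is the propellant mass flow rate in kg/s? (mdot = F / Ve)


mdot = F / Ve = 2659000 / 2451 = 1084.9 kg/s

1084.9 kg/s


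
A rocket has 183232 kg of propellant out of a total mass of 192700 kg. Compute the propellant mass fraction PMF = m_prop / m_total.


PMF = 183232 / 192700 = 0.951

0.951


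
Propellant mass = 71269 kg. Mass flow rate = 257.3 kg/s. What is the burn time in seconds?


tb = 71269 / 257.3 = 277.0 s

277.0 s


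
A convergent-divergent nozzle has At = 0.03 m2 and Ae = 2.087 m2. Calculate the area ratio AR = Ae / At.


AR = 2.087 / 0.03 = 69.6

69.6


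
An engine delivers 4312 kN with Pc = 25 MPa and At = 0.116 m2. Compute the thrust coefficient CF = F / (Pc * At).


CF = 4312000 / (25e6 * 0.116) = 1.49

1.49


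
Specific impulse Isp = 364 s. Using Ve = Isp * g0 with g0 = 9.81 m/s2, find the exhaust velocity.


Ve = Isp * g0 = 364 * 9.81 = 3570.8 m/s

3570.8 m/s


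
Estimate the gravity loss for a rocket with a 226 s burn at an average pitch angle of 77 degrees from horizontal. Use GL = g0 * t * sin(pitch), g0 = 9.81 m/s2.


GL = 9.81 * 226 * sin(77 deg) = 2160 m/s

2160 m/s


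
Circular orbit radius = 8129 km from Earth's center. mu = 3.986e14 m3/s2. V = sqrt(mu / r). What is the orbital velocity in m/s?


V = sqrt(3.986e14 / 8129000) = 7002 m/s

7002 m/s


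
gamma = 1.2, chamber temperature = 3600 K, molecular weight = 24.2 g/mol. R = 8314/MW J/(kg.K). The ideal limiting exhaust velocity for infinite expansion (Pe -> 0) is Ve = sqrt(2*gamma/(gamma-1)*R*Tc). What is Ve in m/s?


R = 8314 / 24.2 = 343.55 J/(kg.K)
Ve = sqrt(2 * 1.2 / (1.2 - 1) * 343.55 * 3600) = 3852 m/s

3852 m/s


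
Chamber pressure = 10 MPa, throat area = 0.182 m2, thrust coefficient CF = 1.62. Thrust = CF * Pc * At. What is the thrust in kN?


F = 1.62 * 10e6 * 0.182 = 2.9484e+06 N = 2948.4 kN

2948.4 kN


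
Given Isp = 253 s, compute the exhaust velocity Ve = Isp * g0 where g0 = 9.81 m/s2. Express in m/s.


Ve = Isp * g0 = 253 * 9.81 = 2481.9 m/s

2481.9 m/s


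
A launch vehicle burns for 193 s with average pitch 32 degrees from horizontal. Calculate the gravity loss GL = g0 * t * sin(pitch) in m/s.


GL = 9.81 * 193 * sin(32 deg) = 1003 m/s

1003 m/s


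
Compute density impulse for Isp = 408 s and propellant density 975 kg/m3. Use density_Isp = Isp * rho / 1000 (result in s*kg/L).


rho*Isp = 408 * 975 / 1000 = 398 s*kg/L

398 s*kg/L


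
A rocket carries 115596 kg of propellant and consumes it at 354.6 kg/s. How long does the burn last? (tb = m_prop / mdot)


tb = 115596 / 354.6 = 326.0 s

326.0 s


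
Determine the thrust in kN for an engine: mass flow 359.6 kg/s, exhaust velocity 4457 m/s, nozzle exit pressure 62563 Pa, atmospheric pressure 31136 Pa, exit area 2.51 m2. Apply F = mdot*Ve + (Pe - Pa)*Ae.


F = 359.6 * 4457 + (62563 - 31136) * 2.51 = 1.6816e+06 N = 1681.6 kN

1681.6 kN


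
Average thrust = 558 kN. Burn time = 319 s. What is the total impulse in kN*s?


It = 558 * 319 = 178002 kN*s

178002 kN*s


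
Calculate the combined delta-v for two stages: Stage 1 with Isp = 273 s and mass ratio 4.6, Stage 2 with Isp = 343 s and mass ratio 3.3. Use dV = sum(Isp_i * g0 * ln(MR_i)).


dV1 = 273 * 9.81 * ln(4.6) = 4087.0 m/s
dV2 = 343 * 9.81 * ln(3.3) = 4017.3 m/s
Total dV = 4087.0 + 4017.3 = 8104.3 m/s ~ 8104 m/s

8104 m/s


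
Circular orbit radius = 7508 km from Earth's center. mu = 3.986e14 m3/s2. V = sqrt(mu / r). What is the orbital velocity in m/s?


V = sqrt(3.986e14 / 7508000) = 7286 m/s

7286 m/s


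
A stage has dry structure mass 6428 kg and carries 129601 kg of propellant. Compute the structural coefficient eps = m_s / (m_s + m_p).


eps = 6428 / (6428 + 129601) = 0.0473

0.0473


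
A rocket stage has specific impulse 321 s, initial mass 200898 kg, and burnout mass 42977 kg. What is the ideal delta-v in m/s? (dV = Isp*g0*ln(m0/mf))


Ve = 321 * 9.81 = 3149.01 m/s
dV = 3149.01 * ln(200898/42977) = 4856 m/s

4856 m/s


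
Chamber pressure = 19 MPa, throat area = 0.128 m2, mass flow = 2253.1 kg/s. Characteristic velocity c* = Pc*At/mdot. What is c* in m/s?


c* = 19e6 * 0.128 / 2253.1 = 1079 m/s

1079 m/s


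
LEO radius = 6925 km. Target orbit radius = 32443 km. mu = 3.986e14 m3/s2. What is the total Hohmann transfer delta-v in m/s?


V1 = sqrt(mu/r1) = 7586.8 m/s
dV1 = V1*(sqrt(2*r2/(r1+r2)) - 1) = 2153.28 m/s
V2 = sqrt(mu/r2) = 3505.16 m/s
dV2 = V2*(1 - sqrt(2*r1/(r1+r2))) = 1426.13 m/s
Total dV = 3579 m/s

3579 m/s


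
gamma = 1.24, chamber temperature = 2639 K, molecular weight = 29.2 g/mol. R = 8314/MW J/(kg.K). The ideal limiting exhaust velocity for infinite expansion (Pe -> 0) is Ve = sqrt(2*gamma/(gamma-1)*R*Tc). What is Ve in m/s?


R = 8314 / 29.2 = 284.73 J/(kg.K)
Ve = sqrt(2 * 1.24 / (1.24 - 1) * 284.73 * 2639) = 2786 m/s

2786 m/s


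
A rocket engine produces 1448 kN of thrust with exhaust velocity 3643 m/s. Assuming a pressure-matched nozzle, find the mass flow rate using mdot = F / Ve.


mdot = F / Ve = 1448000 / 3643 = 397.5 kg/s

397.5 kg/s


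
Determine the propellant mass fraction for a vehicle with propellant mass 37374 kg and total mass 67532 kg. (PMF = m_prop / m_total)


PMF = 37374 / 67532 = 0.553

0.553


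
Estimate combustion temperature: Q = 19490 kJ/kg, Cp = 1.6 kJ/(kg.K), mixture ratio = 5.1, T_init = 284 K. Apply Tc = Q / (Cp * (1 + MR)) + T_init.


Tc = 19490 / (1.6 * (1 + 5.1)) + 284 = 2281 K

2281 K


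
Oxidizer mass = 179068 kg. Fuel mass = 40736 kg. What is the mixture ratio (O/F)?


MR = 179068 / 40736 = 4.4

4.4


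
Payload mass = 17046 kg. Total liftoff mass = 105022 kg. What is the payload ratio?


PR = 17046 / 105022 = 0.1623

0.1623


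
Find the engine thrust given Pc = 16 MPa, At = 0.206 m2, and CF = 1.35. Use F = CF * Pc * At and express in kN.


F = 1.35 * 16e6 * 0.206 = 4.4496e+06 N = 4449.6 kN

4449.6 kN


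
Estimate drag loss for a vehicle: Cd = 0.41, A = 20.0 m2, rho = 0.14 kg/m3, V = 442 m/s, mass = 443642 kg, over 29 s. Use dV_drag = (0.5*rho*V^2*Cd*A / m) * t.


D = 0.5 * 0.14 * 442^2 * 0.41 * 20.0 = 112138.94 N
a = 112138.94 / 443642 = 0.2528 m/s2
dV = 0.2528 * 29 = 7.3 m/s

7.3 m/s


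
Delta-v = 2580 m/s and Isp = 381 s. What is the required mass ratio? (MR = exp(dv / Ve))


Ve = 381 * 9.81 = 3737.61 m/s
MR = exp(2580 / 3737.61) = 1.994

1.994


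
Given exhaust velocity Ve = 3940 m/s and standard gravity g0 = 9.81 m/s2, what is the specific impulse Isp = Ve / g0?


Isp = Ve / g0 = 3940 / 9.81 = 401.6 s

401.6 s


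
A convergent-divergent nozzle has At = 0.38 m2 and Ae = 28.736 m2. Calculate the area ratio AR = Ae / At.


AR = 28.736 / 0.38 = 75.6

75.6


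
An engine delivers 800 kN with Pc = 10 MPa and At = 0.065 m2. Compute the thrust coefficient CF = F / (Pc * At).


CF = 800000 / (10e6 * 0.065) = 1.23

1.23


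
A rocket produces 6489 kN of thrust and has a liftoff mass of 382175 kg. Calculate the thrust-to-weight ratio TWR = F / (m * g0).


TWR = 6489000 / (382175 * 9.81) = 1.73

1.73


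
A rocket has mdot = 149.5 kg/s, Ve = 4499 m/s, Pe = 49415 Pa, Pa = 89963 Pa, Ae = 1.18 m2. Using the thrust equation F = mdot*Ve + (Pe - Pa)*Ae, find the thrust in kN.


F = 149.5 * 4499 + (49415 - 89963) * 1.18 = 624754.0 N = 624.8 kN

624.8 kN


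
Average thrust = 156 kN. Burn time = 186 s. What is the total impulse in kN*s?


It = 156 * 186 = 29016 kN*s

29016 kN*s


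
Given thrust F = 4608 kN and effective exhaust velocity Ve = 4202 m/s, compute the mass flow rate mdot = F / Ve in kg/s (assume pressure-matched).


mdot = F / Ve = 4608000 / 4202 = 1096.6 kg/s

1096.6 kg/s


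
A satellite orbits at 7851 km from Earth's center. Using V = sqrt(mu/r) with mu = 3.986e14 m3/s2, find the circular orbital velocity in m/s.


V = sqrt(3.986e14 / 7851000) = 7125 m/s

7125 m/s


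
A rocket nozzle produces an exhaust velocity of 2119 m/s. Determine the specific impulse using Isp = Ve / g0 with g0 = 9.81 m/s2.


Isp = Ve / g0 = 2119 / 9.81 = 216.0 s

216.0 s


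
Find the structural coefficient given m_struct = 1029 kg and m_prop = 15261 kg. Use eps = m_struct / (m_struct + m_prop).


eps = 1029 / (1029 + 15261) = 0.0632

0.0632


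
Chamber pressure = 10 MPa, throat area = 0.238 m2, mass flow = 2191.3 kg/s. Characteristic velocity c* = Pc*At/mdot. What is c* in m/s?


c* = 10e6 * 0.238 / 2191.3 = 1086 m/s

1086 m/s


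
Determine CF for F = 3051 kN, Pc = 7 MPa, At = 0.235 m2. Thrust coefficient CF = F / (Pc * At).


CF = 3051000 / (7e6 * 0.235) = 1.85

1.85


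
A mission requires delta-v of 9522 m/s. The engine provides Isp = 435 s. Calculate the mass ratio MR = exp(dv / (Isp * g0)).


Ve = 435 * 9.81 = 4267.35 m/s
MR = exp(9522 / 4267.35) = 9.313

9.313


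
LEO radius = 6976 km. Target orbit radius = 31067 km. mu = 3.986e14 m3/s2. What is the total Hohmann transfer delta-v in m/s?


V1 = sqrt(mu/r1) = 7559.02 m/s
dV1 = V1*(sqrt(2*r2/(r1+r2)) - 1) = 2101.33 m/s
V2 = sqrt(mu/r2) = 3581.95 m/s
dV2 = V2*(1 - sqrt(2*r1/(r1+r2))) = 1412.74 m/s
Total dV = 3514 m/s

3514 m/s


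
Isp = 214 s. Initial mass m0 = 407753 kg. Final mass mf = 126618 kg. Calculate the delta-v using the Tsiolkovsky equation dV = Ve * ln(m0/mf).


Ve = 214 * 9.81 = 2099.34 m/s
dV = 2099.34 * ln(407753/126618) = 2455 m/s

2455 m/s


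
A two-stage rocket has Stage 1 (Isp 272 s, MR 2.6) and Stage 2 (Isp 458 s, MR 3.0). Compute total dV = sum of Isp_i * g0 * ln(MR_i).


dV1 = 272 * 9.81 * ln(2.6) = 2549.6 m/s
dV2 = 458 * 9.81 * ln(3.0) = 4936.0 m/s
Total dV = 2549.6 + 4936.0 = 7485.6 m/s ~ 7486 m/s

7486 m/s


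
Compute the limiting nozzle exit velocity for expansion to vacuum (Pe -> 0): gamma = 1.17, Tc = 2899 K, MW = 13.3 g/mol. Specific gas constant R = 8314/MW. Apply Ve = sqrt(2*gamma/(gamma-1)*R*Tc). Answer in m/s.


R = 8314 / 13.3 = 625.11 J/(kg.K)
Ve = sqrt(2 * 1.17 / (1.17 - 1) * 625.11 * 2899) = 4994 m/s

4994 m/s


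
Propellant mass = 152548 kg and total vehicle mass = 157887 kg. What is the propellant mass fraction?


PMF = 152548 / 157887 = 0.966

0.966


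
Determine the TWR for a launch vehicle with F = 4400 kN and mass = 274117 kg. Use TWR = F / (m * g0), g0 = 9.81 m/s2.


TWR = 4400000 / (274117 * 9.81) = 1.64

1.64


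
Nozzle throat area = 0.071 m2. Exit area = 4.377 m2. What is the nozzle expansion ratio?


AR = 4.377 / 0.071 = 61.6

61.6


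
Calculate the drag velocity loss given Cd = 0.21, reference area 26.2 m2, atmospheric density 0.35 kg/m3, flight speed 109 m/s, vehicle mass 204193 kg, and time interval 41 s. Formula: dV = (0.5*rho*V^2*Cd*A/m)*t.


D = 0.5 * 0.35 * 109^2 * 0.21 * 26.2 = 11439.62 N
a = 11439.62 / 204193 = 0.056 m/s2
dV = 0.056 * 41 = 2.3 m/s

2.3 m/s


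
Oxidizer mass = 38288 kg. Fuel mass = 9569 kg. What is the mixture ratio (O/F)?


MR = 38288 / 9569 = 4.0

4.0


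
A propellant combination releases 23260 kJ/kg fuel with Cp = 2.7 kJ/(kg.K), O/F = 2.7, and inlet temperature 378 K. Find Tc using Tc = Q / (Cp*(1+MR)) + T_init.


Tc = 23260 / (2.7 * (1 + 2.7)) + 378 = 2706 K

2706 K


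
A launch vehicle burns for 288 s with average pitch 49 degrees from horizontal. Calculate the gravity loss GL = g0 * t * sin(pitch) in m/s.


GL = 9.81 * 288 * sin(49 deg) = 2132 m/s

2132 m/s


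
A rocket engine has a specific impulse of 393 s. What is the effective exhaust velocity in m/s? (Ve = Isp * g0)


Ve = Isp * g0 = 393 * 9.81 = 3855.3 m/s

3855.3 m/s


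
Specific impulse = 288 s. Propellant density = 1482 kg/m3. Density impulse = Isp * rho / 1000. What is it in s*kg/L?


rho*Isp = 288 * 1482 / 1000 = 427 s*kg/L

427 s*kg/L


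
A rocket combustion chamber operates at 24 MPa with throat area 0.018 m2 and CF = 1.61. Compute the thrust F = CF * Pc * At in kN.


F = 1.61 * 24e6 * 0.018 = 695520.0 N = 695.5 kN

695.5 kN


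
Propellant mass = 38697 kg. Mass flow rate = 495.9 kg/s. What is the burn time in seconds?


tb = 38697 / 495.9 = 78.0 s

78.0 s


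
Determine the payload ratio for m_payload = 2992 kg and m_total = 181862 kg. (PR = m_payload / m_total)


PR = 2992 / 181862 = 0.0165

0.0165


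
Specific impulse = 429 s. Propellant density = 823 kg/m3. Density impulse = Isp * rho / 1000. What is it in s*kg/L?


rho*Isp = 429 * 823 / 1000 = 353 s*kg/L

353 s*kg/L


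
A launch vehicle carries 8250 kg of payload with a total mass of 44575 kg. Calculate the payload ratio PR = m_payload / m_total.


PR = 8250 / 44575 = 0.1851

0.1851


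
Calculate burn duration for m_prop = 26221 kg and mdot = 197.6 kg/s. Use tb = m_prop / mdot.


tb = 26221 / 197.6 = 132.7 s

132.7 s


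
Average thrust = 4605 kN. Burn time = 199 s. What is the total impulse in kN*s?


It = 4605 * 199 = 916395 kN*s

916395 kN*s


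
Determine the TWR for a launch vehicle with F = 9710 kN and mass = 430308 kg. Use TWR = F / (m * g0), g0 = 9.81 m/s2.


TWR = 9710000 / (430308 * 9.81) = 2.3

2.3


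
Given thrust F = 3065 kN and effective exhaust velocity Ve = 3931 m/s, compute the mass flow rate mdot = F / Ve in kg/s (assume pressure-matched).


mdot = F / Ve = 3065000 / 3931 = 779.7 kg/s

779.7 kg/s
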